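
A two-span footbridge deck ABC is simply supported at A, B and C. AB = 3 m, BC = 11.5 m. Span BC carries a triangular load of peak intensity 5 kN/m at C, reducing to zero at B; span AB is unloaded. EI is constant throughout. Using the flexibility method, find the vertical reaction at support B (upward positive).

R_B = 22.44 kN

Take M_B as the redundant. Released structure: two simple spans AB and BC with a hinge at B.
End slopes at the hinge B, treating each span as simply supported:
  span BC: triangular load, peak 5: 7w₀L³/(360EI) = 147.9/EI
  relative rotation θ_0 = (0 + 147.9)/EI = 147.9/EI
A unit hogging moment at B produces rotation L₁/(3EI) + L₂/(3EI) = 4.833/EI.
Compatibility: M_B·(L₁+L₂)/(3EI) = θ_0, giving M_B = 30.59 kN·m (hogging).
Span AB, ΣM about A with M_B applied at B: R_B^{AB}·3 = 0 + 30.59, so R_B^{AB} = 10.2 kN and R_A = 0 − 10.2 = -10.2 kN.
Span BC, ΣM about C: R_B^{BC}·11.5 = 110.2 + 30.59, so R_B^{BC} = 12.24 kN and R_C = 28.75 − 12.24 = 16.51 kN.
R_B = 10.2 + 12.24 = 22.44 kN.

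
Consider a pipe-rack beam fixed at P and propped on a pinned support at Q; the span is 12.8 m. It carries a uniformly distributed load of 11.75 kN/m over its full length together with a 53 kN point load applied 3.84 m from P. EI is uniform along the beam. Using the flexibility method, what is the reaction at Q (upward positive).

R_Q = 62.84 kN

Choose R_Q as the redundant. The primary structure is the cantilever fixed at P.
Downward deflection at the released point Q due to the loads:
  UDL 11.75: wL⁴/(8EI) = 39426/EI
  point load 53 at a = 3.84: Pa²(3L − a)/(6EI) = 4502/EI
  δ_0 = 43928/EI
Tip deflection under a unit load at Q: L³/(3EI) = 699.1/EI.
The prop prevents deflection at Q: R_Q = δ_0/δ_{QQ} = 43928/699.1 = 62.84 kN.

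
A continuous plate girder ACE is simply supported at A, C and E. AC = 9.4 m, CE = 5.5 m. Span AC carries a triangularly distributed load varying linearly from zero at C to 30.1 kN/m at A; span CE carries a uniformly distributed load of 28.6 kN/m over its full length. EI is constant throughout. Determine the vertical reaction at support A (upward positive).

R_A = 79.65 kN

Insert a hinge at C; M_C is the redundant, and each span becomes simply supported.
Rotations at C on the released spans (each span's end-slope, ×1/EI):
  span AC: triangular load, peak 30.1: 7w₀L³/(360EI) = 486.1/EI
  span CE: UDL 28.6: wL³/(24EI) = 198.3/EI
  relative rotation θ_0 = (486.1 + 198.3)/EI = 684.4/EI
A unit hogging moment at C produces rotation L₁/(3EI) + L₂/(3EI) = 4.967/EI.
Compatibility: M_C·(L₁+L₂)/(3EI) = θ_0, giving M_C = 137.8 kN·m (hogging).
Span AC, ΣM about A with M_C applied at C: R_C^{AC}·9.4 = 443.3 + 137.8, so R_C^{AC} = 61.82 kN and R_A = 141.5 − 61.82 = 79.65 kN.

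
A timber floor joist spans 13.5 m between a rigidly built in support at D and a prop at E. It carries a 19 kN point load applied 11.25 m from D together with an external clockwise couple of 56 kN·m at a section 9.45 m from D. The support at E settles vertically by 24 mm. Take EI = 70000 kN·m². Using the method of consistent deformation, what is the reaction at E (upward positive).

Release the roller at E. Primary structure: cantilever fixed at D.
Primary-structure tip deflection at E by superposition:
  point load 19 at a = 11.25: Pa²(3L − a)/(6EI) = 11723/EI
  clockwise couple 56 at a = 9.45: M₀a(2L − a)/(2EI) = 4644/EI
  δ_0 = 16367/EI
Tip deflection under a unit load at E: L³/(3EI) = 820.1/EI.
With EI = 70000 kN·m²: δ_0 = 0.23381 m and δ_{EE} = 0.011716 m/kN.
Compatibility — the beam at E must follow the support down by 0.024 m: δ_0 − R_E·δ_{EE} = 0.024, so R_E = (0.23381 − 0.024)/0.011716 = 17.91 kN.

R_E = 17.91 kN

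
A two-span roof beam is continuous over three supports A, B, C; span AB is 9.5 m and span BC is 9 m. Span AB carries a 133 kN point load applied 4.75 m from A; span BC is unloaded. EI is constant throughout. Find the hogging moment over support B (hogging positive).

M_B = 121.7 kN·m

Take M_B as the redundant. Released structure: two simple spans AB and BC with a hinge at B.
Discontinuity in slope at B on the released structure — sum the simple-span end rotations:
  span AB: point load 133 at a = 4.75: Pab(L + a)/(6LEI) = 750.2/EI
  relative rotation θ_0 = (750.2 + 0)/EI = 750.2/EI
A unit hogging moment at B produces rotation L₁/(3EI) + L₂/(3EI) = 6.167/EI.
Slope continuity at B: θ_0 = M_B·6.167/EI, so M_B = 750.2/6.167 = 121.7 kN·m (hogging).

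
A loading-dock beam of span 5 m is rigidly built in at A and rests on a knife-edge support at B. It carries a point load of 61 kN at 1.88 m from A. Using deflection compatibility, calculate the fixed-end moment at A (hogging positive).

M_A = 58.11 kN·m

Remove the prop at B; the released (primary) structure is a cantilever built in at A.
Deflection at B on the released cantilever, summing each load's contribution:
  point load 61 at a = 1.88: Pa²(3L − a)/(6EI) = 471.4/EI
Tip deflection under a unit load at B: L³/(3EI) = 41.67/EI.
Compatibility at B: δ_0 − R_B·δ_{BB} = 0, so R_B = 471.4/41.67 = 11.31 kN.
Moment equilibrium about A: M_A = Σ(load moments about A) − R_B·L = 114.7 − 11.31×5 = 58.11 kN·m.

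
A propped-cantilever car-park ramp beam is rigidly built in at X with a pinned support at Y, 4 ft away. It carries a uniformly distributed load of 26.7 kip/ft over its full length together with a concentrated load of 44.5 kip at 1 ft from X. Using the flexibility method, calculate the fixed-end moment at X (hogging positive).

Choose R_Y as the redundant. The primary structure is the cantilever fixed at X.
Primary-structure tip deflection at Y by superposition:
  UDL 26.7: wL⁴/(8EI) = 854.4/EI
  point load 44.5 at a = 1: Pa²(3L − a)/(6EI) = 81.58/EI
  δ_0 = 936/EI
Tip deflection under a unit load at Y: L³/(3EI) = 21.33/EI.
The prop prevents deflection at Y: R_Y = δ_0/δ_{YY} = 936/21.33 = 43.87 kip.
Moment equilibrium about X: M_X = Σ(load moments about X) − R_Y·L = 258.1 − 43.87×4 = 82.6 kip·ft.

M_X = 82.6 kip·ft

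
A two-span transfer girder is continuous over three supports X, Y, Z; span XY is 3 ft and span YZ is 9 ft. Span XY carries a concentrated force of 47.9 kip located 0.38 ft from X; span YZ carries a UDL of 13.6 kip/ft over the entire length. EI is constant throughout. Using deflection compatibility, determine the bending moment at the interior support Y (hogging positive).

Release continuity at Y by inserting a hinge; the redundant is the internal moment M_Y. The primary structure is two simply-supported spans XY and YZ.
End slopes at the hinge Y, treating each span as simply supported:
  span XY: point load 47.9 at a = 0.38: Pab(L + a)/(6LEI) = 8.955/EI
  span YZ: UDL 13.6: wL³/(24EI) = 413.1/EI
  relative rotation θ_0 = (8.955 + 413.1)/EI = 422.1/EI
A unit hogging moment at Y produces rotation L₁/(3EI) + L₂/(3EI) = 4/EI.
Compatibility: M_Y·(L₁+L₂)/(3EI) = θ_0, giving M_Y = 105.5 kip·ft (hogging).

M_Y = 105.5 kip·ft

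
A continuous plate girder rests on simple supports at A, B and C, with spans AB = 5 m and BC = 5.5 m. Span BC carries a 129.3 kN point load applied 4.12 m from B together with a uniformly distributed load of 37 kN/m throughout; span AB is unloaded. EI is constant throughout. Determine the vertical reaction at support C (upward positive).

R_C = 177.3 kN

Release continuity at B by inserting a hinge; the redundant is the internal moment M_B. The primary structure is two simply-supported spans AB and BC.
Rotations at B on the released spans (each span's end-slope, ×1/EI):
  span BC: point load 129.3 at a = 4.12: Pab(L + b)/(6LEI) = 153.3/EI
  span BC: UDL 37: wL³/(24EI) = 256.5/EI
  relative rotation θ_0 = (0 + 409.8)/EI = 409.8/EI
A unit hogging moment at B produces rotation L₁/(3EI) + L₂/(3EI) = 3.5/EI.
Slope continuity at B: θ_0 = M_B·3.5/EI, so M_B = 409.8/3.5 = 117.1 kN·m (hogging).
Span BC, ΣM about C: R_B^{BC}·5.5 = 738.1 + 117.1, so R_B^{BC} = 155.5 kN and R_C = 332.8 − 155.5 = 177.3 kN.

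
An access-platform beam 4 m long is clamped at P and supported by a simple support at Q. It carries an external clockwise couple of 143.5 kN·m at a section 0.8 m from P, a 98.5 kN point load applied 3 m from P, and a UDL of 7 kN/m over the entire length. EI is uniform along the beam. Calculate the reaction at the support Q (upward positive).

Choose R_Q as the redundant. The primary structure is the cantilever fixed at P.
Primary-structure tip deflection at Q by superposition:
  clockwise couple 143.5 at a = 0.8: M₀a(2L − a)/(2EI) = 413.3/EI
  point load 98.5 at a = 3: Pa²(3L − a)/(6EI) = 1330/EI
  UDL 7: wL⁴/(8EI) = 224/EI
  δ_0 = 1967/EI
Flexibility coefficient — unit upward force at Q: δ_{QQ} = L³/(3EI) = 21.33/EI.
Compatibility at Q: δ_0 − R_Q·δ_{QQ} = 0, so R_Q = 1967/21.33 = 92.2 kN.

R_Q = 92.2 kN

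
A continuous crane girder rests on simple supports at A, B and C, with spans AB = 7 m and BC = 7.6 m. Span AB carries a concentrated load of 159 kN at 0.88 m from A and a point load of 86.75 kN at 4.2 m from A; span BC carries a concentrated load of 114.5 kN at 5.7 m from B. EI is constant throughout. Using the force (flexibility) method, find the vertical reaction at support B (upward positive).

R_B = 139.6 kN

Release continuity at B by inserting a hinge; the redundant is the internal moment M_B. The primary structure is two simply-supported spans AB and BC.
End slopes at the hinge B, treating each span as simply supported:
  span AB: point load 159 at a = 0.88: Pab(L + a)/(6LEI) = 160.7/EI
  span AB: point load 86.75 at a = 4.2: Pab(L + a)/(6LEI) = 272/EI
  span BC: point load 114.5 at a = 5.7: Pab(L + b)/(6LEI) = 258.3/EI
  relative rotation θ_0 = (432.7 + 258.3)/EI = 691/EI
A unit hogging moment at B produces rotation L₁/(3EI) + L₂/(3EI) = 4.867/EI.
Slope continuity at B: θ_0 = M_B·4.867/EI, so M_B = 691/4.867 = 142 kN·m (hogging).
Span AB, ΣM about A with M_B applied at B: R_B^{AB}·7 = 504.3 + 142, so R_B^{AB} = 92.32 kN and R_A = 245.8 − 92.32 = 153.4 kN.
Span BC, ΣM about C: R_B^{BC}·7.6 = 217.6 + 142, so R_B^{BC} = 47.31 kN and R_C = 114.5 − 47.31 = 67.19 kN.
R_B = 92.32 + 47.31 = 139.6 kN.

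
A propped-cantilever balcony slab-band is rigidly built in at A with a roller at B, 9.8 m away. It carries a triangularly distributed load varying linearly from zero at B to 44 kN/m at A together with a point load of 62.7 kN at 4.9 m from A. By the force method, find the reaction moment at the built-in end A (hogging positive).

Release the roller at B. Primary structure: cantilever fixed at A.
Free-end deflection of the primary structure under the applied loading (downward +):
  triangular load, peak 44 at the fixed end: w₀L⁴/(30EI) = 13528/EI
  point load 62.7 at a = 4.9: Pa²(3L − a)/(6EI) = 6147/EI
  δ_0 = 19675/EI
Flexibility coefficient — unit upward force at B: δ_{BB} = L³/(3EI) = 313.7/EI.
The prop prevents deflection at B: R_B = δ_0/δ_{BB} = 19675/313.7 = 62.71 kN.
Moment equilibrium about A: M_A = Σ(load moments about A) − R_B·L = 1012 − 62.71×9.8 = 396.9 kN·m.

M_A = 396.9 kN·m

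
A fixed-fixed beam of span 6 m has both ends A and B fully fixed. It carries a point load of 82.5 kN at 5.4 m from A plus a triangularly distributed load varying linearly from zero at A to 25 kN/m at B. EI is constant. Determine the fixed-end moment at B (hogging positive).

Release both end moments; the primary structure is a simply-supported span AB with redundants M_A and M_B.
On the primary (simply-supported) span, the end slopes from the loading are:
  at A: point load 82.5 at a = 5.4: Pab(L + b)/(6LEI) = 49.01/EI
  at B: point load 82.5 at a = 5.4: Pab(L + a)/(6LEI) = 84.64/EI
  at A: triangular load, peak 25: 7w₀L³/(360EI) = 105/EI
  at B: triangular load, peak 25: w₀L³/(45EI) = 120/EI
  θ_A0 = 154/EI,  θ_B0 = 204.6/EI
Flexibility coefficients: a unit moment at one end gives L/(3EI) there and L/(6EI) at the far end, so f₁₁ = f₂₂ = 2/EI and f₁₂ = f₂₁ = 1/EI.
Compatibility — zero rotation at each built-in end:
  2 M_A + 1 M_B = 154
  1 M_A + 2 M_B = 204.6
Solving the pair gives M_A = 34.45 kN·m and M_B = 85.09 kN·m (hogging).

M_B = 85.09 kN·m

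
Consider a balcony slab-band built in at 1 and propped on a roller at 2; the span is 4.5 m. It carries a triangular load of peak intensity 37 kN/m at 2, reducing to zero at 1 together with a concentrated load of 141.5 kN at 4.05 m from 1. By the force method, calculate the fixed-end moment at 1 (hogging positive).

M_1 = 75.23 kN·m

Release the roller at 2. Primary structure: cantilever fixed at 1.
Free-end deflection of the primary structure under the applied loading (downward +):
  triangular load, peak 37 at the free end: 11w₀L⁴/(120EI) = 1391/EI
  point load 141.5 at a = 4.05: Pa²(3L − a)/(6EI) = 3656/EI
  δ_0 = 5046/EI
Tip deflection under a unit load at 2: L³/(3EI) = 30.38/EI.
Compatibility at 2: δ_0 − R_2·δ_{22} = 0, so R_2 = 5046/30.38 = 166.1 kN.
Moment equilibrium about 1: M_1 = Σ(load moments about 1) − R_2·L = 822.8 − 166.1×4.5 = 75.23 kN·m.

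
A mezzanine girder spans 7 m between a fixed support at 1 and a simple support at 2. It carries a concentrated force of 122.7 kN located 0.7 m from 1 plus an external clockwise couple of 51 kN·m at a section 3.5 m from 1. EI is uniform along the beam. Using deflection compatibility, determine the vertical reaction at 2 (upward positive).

R_2 = 9.976 kN

Choose R_2 as the redundant. The primary structure is the cantilever fixed at 1.
Deflection at 2 on the released cantilever, summing each load's contribution:
  point load 122.7 at a = 0.7: Pa²(3L − a)/(6EI) = 203.4/EI
  clockwise couple 51 at a = 3.5: M₀a(2L − a)/(2EI) = 937.1/EI
  δ_0 = 1141/EI
Tip deflection under a unit load at 2: L³/(3EI) = 114.3/EI.
Compatibility at 2: δ_0 − R_2·δ_{22} = 0, so R_2 = 1141/114.3 = 9.976 kN.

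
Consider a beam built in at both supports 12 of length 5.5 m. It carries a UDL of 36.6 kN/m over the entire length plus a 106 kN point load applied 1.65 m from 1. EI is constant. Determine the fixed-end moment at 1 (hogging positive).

Release both end moments; the primary structure is a simply-supported span 12 with redundants M_1 and M_2.
Simple-span end rotations at 1 and 2 under the given loads:
  at 1: UDL 36.6: wL³/(24EI) = 253.7/EI
  at 2: UDL 36.6: wL³/(24EI) = 253.7/EI
  at 1: point load 106 at a = 1.65: Pab(L + b)/(6LEI) = 190.8/EI
  at 2: point load 106 at a = 1.65: Pab(L + a)/(6LEI) = 145.9/EI
  θ_10 = 444.5/EI,  θ_20 = 399.6/EI
Flexibility coefficients: a unit moment at one end gives L/(3EI) there and L/(6EI) at the far end, so f₁₁ = f₂₂ = 1.833/EI and f₁₂ = f₂₁ = 0.9167/EI.
Compatibility — zero rotation at each built-in end:
  1.833 M_1 + 0.9167 M_2 = 444.5
  0.9167 M_1 + 1.833 M_2 = 399.6
Solving the pair gives M_1 = 178 kN·m and M_2 = 129 kN·m (hogging).

M_1 = 178 kN·m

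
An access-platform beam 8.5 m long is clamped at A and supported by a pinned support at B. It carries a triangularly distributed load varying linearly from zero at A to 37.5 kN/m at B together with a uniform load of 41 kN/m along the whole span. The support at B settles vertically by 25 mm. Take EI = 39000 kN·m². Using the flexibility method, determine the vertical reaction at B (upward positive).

R_B = 213.6 kN

Remove the prop at B; the released (primary) structure is a cantilever built in at A.
Deflection at B on the released cantilever, summing each load's contribution:
  triangular load, peak 37.5 at the free end: 11w₀L⁴/(120EI) = 17944/EI
  UDL 41: wL⁴/(8EI) = 26753/EI
  δ_0 = 44697/EI
Tip deflection under a unit load at B: L³/(3EI) = 204.7/EI.
With EI = 39000 kN·m²: δ_0 = 1.1461 m and δ_{BB} = 0.005249 m/kN.
Compatibility — the beam at B must follow the support down by 0.025 m: δ_0 − R_B·δ_{BB} = 0.025, so R_B = (1.1461 − 0.025)/0.005249 = 213.6 kN.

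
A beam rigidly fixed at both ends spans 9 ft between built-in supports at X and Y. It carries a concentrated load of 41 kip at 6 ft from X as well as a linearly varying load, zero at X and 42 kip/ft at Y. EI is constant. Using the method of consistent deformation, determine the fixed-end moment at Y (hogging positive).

M_Y = 224.8 kip·ft

Take the two fixed-end moments M_X, M_Y as redundants; the released structure is the simple span XY.
Simple-span end rotations at X and Y under the given loads:
  at X: point load 41 at a = 6: Pab(L + b)/(6LEI) = 164/EI
  at Y: point load 41 at a = 6: Pab(L + a)/(6LEI) = 205/EI
  at X: triangular load, peak 42: 7w₀L³/(360EI) = 595.4/EI
  at Y: triangular load, peak 42: w₀L³/(45EI) = 680.4/EI
  θ_X0 = 759.4/EI,  θ_Y0 = 885.4/EI
Flexibility coefficients: a unit moment at one end gives L/(3EI) there and L/(6EI) at the far end, so f₁₁ = f₂₂ = 3/EI and f₁₂ = f₂₁ = 1.5/EI.
Compatibility — zero rotation at each built-in end:
  3 M_X + 1.5 M_Y = 759.4
  1.5 M_X + 3 M_Y = 885.4
Solving the pair gives M_X = 140.7 kip·ft and M_Y = 224.8 kip·ft (hogging).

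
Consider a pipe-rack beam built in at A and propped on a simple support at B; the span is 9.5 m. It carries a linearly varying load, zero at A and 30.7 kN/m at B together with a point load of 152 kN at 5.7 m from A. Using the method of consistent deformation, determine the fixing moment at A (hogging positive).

M_A = 404.2 kN·m

Remove the prop at B; the released (primary) structure is a cantilever built in at A.
Primary-structure tip deflection at B by superposition:
  triangular load, peak 30.7 at the free end: 11w₀L⁴/(120EI) = 22922/EI
  point load 152 at a = 5.7: Pa²(3L − a)/(6EI) = 18766/EI
  δ_0 = 41688/EI
Tip deflection under a unit load at B: L³/(3EI) = 285.8/EI.
Compatibility at B: δ_0 − R_B·δ_{BB} = 0, so R_B = 41688/285.8 = 145.9 kN.
Moment equilibrium about A: M_A = Σ(load moments about A) − R_B·L = 1790 − 145.9×9.5 = 404.2 kN·m.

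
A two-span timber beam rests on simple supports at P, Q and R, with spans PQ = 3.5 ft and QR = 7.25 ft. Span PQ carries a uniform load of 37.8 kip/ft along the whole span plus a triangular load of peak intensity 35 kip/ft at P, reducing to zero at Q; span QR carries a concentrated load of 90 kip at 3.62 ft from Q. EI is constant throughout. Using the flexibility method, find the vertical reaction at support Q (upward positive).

Take M_Q as the redundant. Released structure: two simple spans PQ and QR with a hinge at Q.
End slopes at the hinge Q, treating each span as simply supported:
  span PQ: UDL 37.8: wL³/(24EI) = 67.53/EI
  span PQ: triangular load, peak 35: 7w₀L³/(360EI) = 29.18/EI
  span QR: point load 90 at a = 3.62: Pab(L + b)/(6LEI) = 295.8/EI
  relative rotation θ_0 = (96.71 + 295.8)/EI = 392.5/EI
A unit hogging moment at Q produces rotation L₁/(3EI) + L₂/(3EI) = 3.583/EI.
Compatibility: M_Q·(L₁+L₂)/(3EI) = θ_0, giving M_Q = 109.5 kip·ft (hogging).
Span PQ, ΣM about P with M_Q applied at Q: R_Q^{PQ}·3.5 = 303 + 109.5, so R_Q^{PQ} = 117.9 kip and R_P = 193.6 − 117.9 = 75.69 kip.
Span QR, ΣM about R: R_Q^{QR}·7.25 = 326.7 + 109.5, so R_Q^{QR} = 60.17 kip and R_R = 90 − 60.17 = 29.83 kip.
R_Q = 117.9 + 60.17 = 178 kip.

R_Q = 178 kip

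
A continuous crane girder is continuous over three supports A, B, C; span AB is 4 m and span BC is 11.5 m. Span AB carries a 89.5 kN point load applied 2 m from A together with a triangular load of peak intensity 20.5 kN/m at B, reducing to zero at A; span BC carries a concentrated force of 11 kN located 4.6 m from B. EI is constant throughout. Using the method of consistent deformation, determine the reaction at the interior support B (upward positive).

R_B = 92.49 kN

Insert a hinge at B; M_B is the redundant, and each span becomes simply supported.
Discontinuity in slope at B on the released structure — sum the simple-span end rotations:
  span AB: point load 89.5 at a = 2: Pab(L + a)/(6LEI) = 89.5/EI
  span AB: triangular load, peak 20.5: w₀L³/(45EI) = 29.16/EI
  span BC: point load 11 at a = 4.6: Pab(L + b)/(6LEI) = 93.1/EI
  relative rotation θ_0 = (118.7 + 93.1)/EI = 211.8/EI
A unit hogging moment at B produces rotation L₁/(3EI) + L₂/(3EI) = 5.167/EI.
Slope continuity at B: θ_0 = M_B·5.167/EI, so M_B = 211.8/5.167 = 40.99 kN·m (hogging).
Span AB, ΣM about A with M_B applied at B: R_B^{AB}·4 = 288.3 + 40.99, so R_B^{AB} = 82.33 kN and R_A = 130.5 − 82.33 = 48.17 kN.
Span BC, ΣM about C: R_B^{BC}·11.5 = 75.9 + 40.99, so R_B^{BC} = 10.16 kN and R_C = 11 − 10.16 = 0.836 kN.
R_B = 82.33 + 10.16 = 92.49 kN.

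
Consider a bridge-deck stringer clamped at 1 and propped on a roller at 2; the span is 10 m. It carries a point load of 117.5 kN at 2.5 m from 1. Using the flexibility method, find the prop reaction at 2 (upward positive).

Release the roller at 2. Primary structure: cantilever fixed at 1.
Primary-structure tip deflection at 2 by superposition:
  point load 117.5 at a = 2.5: Pa²(3L − a)/(6EI) = 3366/EI
Flexibility coefficient — unit upward force at 2: δ_{22} = L³/(3EI) = 333.3/EI.
Compatibility at 2: δ_0 − R_2·δ_{22} = 0, so R_2 = 3366/333.3 = 10.1 kN.

R_2 = 10.1 kN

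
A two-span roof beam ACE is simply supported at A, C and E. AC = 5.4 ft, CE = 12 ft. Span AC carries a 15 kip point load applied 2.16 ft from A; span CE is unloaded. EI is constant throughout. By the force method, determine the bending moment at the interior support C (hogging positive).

Release continuity at C by inserting a hinge; the redundant is the internal moment M_C. The primary structure is two simply-supported spans AC and CE.
Rotations at C on the released spans (each span's end-slope, ×1/EI):
  span AC: point load 15 at a = 2.16: Pab(L + a)/(6LEI) = 24.49/EI
  relative rotation θ_0 = (24.49 + 0)/EI = 24.49/EI
A unit hogging moment at C produces rotation L₁/(3EI) + L₂/(3EI) = 5.8/EI.
Compatibility: M_C·(L₁+L₂)/(3EI) = θ_0, giving M_C = 4.223 kip·ft (hogging).

M_C = 4.223 kip·ft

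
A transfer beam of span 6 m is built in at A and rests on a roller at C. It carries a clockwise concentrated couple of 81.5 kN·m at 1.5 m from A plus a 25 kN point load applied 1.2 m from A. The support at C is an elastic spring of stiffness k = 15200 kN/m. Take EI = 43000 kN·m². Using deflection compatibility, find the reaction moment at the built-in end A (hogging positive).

M_A = 51.96 kN·m

Release the roller at C. Primary structure: cantilever fixed at A.
Primary-structure tip deflection at C by superposition:
  clockwise couple 81.5 at a = 1.5: M₀a(2L − a)/(2EI) = 641.8/EI
  point load 25 at a = 1.2: Pa²(3L − a)/(6EI) = 100.8/EI
  δ_0 = 742.6/EI
Flexibility coefficient — unit upward force at C: δ_{CC} = L³/(3EI) = 72/EI.
With EI = 43000 kN·m²: δ_0 = 0.01727 m and δ_{CC} = 0.001674 m/kN.
Compatibility — the spring shortens by R_C/k under the reaction it provides: δ_0 − R_C·δ_{CC} = R_C/k. With 1/k = 0.000066 m/kN, R_C = δ_0 / (δ_{CC} + 1/k) = 0.01727 / (0.001674 + 0.000066) = 9.924 kN.
Moment equilibrium about A: M_A = Σ(load moments about A) − R_C·L = 111.5 − 9.924×6 = 51.96 kN·m.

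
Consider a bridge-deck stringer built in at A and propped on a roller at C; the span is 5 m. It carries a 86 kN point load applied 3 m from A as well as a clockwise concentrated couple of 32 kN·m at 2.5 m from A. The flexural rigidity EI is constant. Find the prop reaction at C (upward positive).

Choose R_C as the redundant. The primary structure is the cantilever fixed at A.
Downward deflection at the released point C due to the loads:
  point load 86 at a = 3: Pa²(3L − a)/(6EI) = 1548/EI
  clockwise couple 32 at a = 2.5: M₀a(2L − a)/(2EI) = 300/EI
  δ_0 = 1848/EI
Flexibility coefficient — unit upward force at C: δ_{CC} = L³/(3EI) = 41.67/EI.
The prop prevents deflection at C: R_C = δ_0/δ_{CC} = 1848/41.67 = 44.35 kN.

R_C = 44.35 kN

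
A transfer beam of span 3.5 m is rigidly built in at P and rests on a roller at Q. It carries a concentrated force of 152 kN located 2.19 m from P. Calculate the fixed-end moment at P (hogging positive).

M_P = 85.61 kN·m

Take the reaction at Q as the redundant and release it; the primary structure is a cantilever fixed at P.
Deflection at Q on the released cantilever, summing each load's contribution:
  point load 152 at a = 2.19: Pa²(3L − a)/(6EI) = 1010/EI
Tip deflection under a unit load at Q: L³/(3EI) = 14.29/EI.
The prop prevents deflection at Q: R_Q = δ_0/δ_{QQ} = 1010/14.29 = 70.65 kN.
Moment equilibrium about P: M_P = Σ(load moments about P) − R_Q·L = 332.9 − 70.65×3.5 = 85.61 kN·m.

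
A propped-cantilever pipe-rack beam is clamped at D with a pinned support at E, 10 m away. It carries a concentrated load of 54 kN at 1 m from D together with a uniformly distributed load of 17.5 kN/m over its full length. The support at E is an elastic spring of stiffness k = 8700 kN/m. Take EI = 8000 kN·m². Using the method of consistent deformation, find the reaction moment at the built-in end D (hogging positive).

Take the reaction at E as the redundant and release it; the primary structure is a cantilever fixed at D.
Free-end deflection of the primary structure under the applied loading (downward +):
  point load 54 at a = 1: Pa²(3L − a)/(6EI) = 261/EI
  UDL 17.5: wL⁴/(8EI) = 21875/EI
  δ_0 = 22136/EI
Flexibility coefficient — unit upward force at E: δ_{EE} = L³/(3EI) = 333.3/EI.
With EI = 8000 kN·m²: δ_0 = 2.767 m and δ_{EE} = 0.041667 m/kN.
Compatibility — the spring shortens by R_E/k under the reaction it provides: δ_0 − R_E·δ_{EE} = R_E/k. With 1/k = 0.000115 m/kN, R_E = δ_0 / (δ_{EE} + 1/k) = 2.767 / (0.041667 + 0.000115) = 66.23 kN.
Moment equilibrium about D: M_D = Σ(load moments about D) − R_E·L = 929 − 66.23×10 = 266.7 kN·m.

M_D = 266.7 kN·m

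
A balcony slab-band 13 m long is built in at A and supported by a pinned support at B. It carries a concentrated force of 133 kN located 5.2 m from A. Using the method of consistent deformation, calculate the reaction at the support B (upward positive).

Release the roller at B. Primary structure: cantilever fixed at A.
Deflection at B on the released cantilever, summing each load's contribution:
  point load 133 at a = 5.2: Pa²(3L − a)/(6EI) = 20259/EI
Tip deflection under a unit load at B: L³/(3EI) = 732.3/EI.
Compatibility at B: δ_0 − R_B·δ_{BB} = 0, so R_B = 20259/732.3 = 27.66 kN.

R_B = 27.66 kN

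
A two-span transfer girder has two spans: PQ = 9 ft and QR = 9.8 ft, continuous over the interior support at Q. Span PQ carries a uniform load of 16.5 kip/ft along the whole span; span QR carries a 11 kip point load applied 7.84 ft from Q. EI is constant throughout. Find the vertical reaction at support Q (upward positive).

Insert a hinge at Q; M_Q is the redundant, and each span becomes simply supported.
Discontinuity in slope at Q on the released structure — sum the simple-span end rotations:
  span PQ: UDL 16.5: wL³/(24EI) = 501.2/EI
  span QR: point load 11 at a = 7.84: Pab(L + b)/(6LEI) = 33.81/EI
  relative rotation θ_0 = (501.2 + 33.81)/EI = 535/EI
A unit hogging moment at Q produces rotation L₁/(3EI) + L₂/(3EI) = 6.267/EI.
Slope continuity at Q: θ_0 = M_Q·6.267/EI, so M_Q = 535/6.267 = 85.37 kip·ft (hogging).
Span PQ, ΣM about P with M_Q applied at Q: R_Q^{PQ}·9 = 668.2 + 85.37, so R_Q^{PQ} = 83.74 kip and R_P = 148.5 − 83.74 = 64.76 kip.
Span QR, ΣM about R: R_Q^{QR}·9.8 = 21.56 + 85.37, so R_Q^{QR} = 10.91 kip and R_R = 11 − 10.91 = 0.08864 kip.
R_Q = 83.74 + 10.91 = 94.65 kip.

R_Q = 94.65 kip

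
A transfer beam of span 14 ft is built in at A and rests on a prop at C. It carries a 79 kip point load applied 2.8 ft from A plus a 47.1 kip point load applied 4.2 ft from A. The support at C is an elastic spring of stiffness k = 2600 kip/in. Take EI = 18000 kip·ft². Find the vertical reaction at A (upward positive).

R_A = 116 kip

Choose R_C as the redundant. The primary structure is the cantilever fixed at A.
Downward deflection at the released point C due to the loads:
  point load 79 at a = 2.8: Pa²(3L − a)/(6EI) = 4046/EI
  point load 47.1 at a = 4.2: Pa²(3L − a)/(6EI) = 5234/EI
  δ_0 = 9281/EI
Flexibility coefficient — unit upward force at C: δ_{CC} = L³/(3EI) = 914.7/EI.
With EI = 18000 kip·ft²: δ_0 = 0.5156 ft and δ_{CC} = 0.050815 ft/kip.
Compatibility — the spring shortens by R_C/k under the reaction it provides: δ_0 − R_C·δ_{CC} = R_C/k. With 1/k = 1/(2600×12) ft/kip = 0.000032 ft/kip, R_C = δ_0 / (δ_{CC} + 1/k) = 0.5156 / (0.050815 + 0.000032) = 10.14 kip.
Vertical equilibrium: R_A = ΣP − R_C = 126.1 − 10.14 = 116 kip.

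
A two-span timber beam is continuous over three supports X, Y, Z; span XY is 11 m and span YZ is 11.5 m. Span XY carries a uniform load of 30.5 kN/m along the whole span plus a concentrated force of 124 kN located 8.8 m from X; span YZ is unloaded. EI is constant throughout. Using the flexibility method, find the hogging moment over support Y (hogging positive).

M_Y = 321.6 kN·m

Take M_Y as the redundant. Released structure: two simple spans XY and YZ with a hinge at Y.
End slopes at the hinge Y, treating each span as simply supported:
  span XY: UDL 30.5: wL³/(24EI) = 1691/EI
  span XY: point load 124 at a = 8.8: Pab(L + a)/(6LEI) = 720.2/EI
  relative rotation θ_0 = (2412 + 0)/EI = 2412/EI
A unit hogging moment at Y produces rotation L₁/(3EI) + L₂/(3EI) = 7.5/EI.
Compatibility: M_Y·(L₁+L₂)/(3EI) = θ_0, giving M_Y = 321.6 kN·m (hogging).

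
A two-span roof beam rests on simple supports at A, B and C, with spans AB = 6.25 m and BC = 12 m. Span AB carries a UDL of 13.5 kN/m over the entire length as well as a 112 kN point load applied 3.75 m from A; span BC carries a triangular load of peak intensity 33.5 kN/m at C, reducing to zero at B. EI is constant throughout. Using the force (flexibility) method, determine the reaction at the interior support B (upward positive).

Take M_B as the redundant. Released structure: two simple spans AB and BC with a hinge at B.
End slopes at the hinge B, treating each span as simply supported:
  span AB: UDL 13.5: wL³/(24EI) = 137.3/EI
  span AB: point load 112 at a = 3.75: Pab(L + a)/(6LEI) = 280/EI
  span BC: triangular load, peak 33.5: 7w₀L³/(360EI) = 1126/EI
  relative rotation θ_0 = (417.3 + 1126)/EI = 1543/EI
A unit hogging moment at B produces rotation L₁/(3EI) + L₂/(3EI) = 6.083/EI.
Compatibility: M_B·(L₁+L₂)/(3EI) = θ_0, giving M_B = 253.6 kN·m (hogging).
Span AB, ΣM about A with M_B applied at B: R_B^{AB}·6.25 = 683.7 + 253.6, so R_B^{AB} = 150 kN and R_A = 196.4 − 150 = 46.41 kN.
Span BC, ΣM about C: R_B^{BC}·12 = 804 + 253.6, so R_B^{BC} = 88.14 kN and R_C = 201 − 88.14 = 112.9 kN.
R_B = 150 + 88.14 = 238.1 kN.

R_B = 238.1 kN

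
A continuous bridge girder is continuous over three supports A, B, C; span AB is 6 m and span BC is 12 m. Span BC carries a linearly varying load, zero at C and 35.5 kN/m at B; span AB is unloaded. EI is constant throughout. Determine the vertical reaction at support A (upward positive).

Take M_B as the redundant. Released structure: two simple spans AB and BC with a hinge at B.
Discontinuity in slope at B on the released structure — sum the simple-span end rotations:
  span BC: triangular load, peak 35.5: w₀L³/(45EI) = 1363/EI
  relative rotation θ_0 = (0 + 1363)/EI = 1363/EI
A unit hogging moment at B produces rotation L₁/(3EI) + L₂/(3EI) = 6/EI.
Compatibility: M_B·(L₁+L₂)/(3EI) = θ_0, giving M_B = 227.2 kN·m (hogging).
Span AB, ΣM about A with M_B applied at B: R_B^{AB}·6 = 0 + 227.2, so R_B^{AB} = 37.87 kN and R_A = 0 − 37.87 = -37.87 kN.

R_A = -37.87 kN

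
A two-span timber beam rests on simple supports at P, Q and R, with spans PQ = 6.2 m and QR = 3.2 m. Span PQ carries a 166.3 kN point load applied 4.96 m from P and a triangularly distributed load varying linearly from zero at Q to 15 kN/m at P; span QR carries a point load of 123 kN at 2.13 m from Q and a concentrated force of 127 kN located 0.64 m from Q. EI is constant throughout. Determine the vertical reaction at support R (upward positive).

Release continuity at Q by inserting a hinge; the redundant is the internal moment M_Q. The primary structure is two simply-supported spans PQ and QR.
Rotations at Q on the released spans (each span's end-slope, ×1/EI):
  span PQ: point load 166.3 at a = 4.96: Pab(L + a)/(6LEI) = 306.8/EI
  span PQ: triangular load, peak 15: 7w₀L³/(360EI) = 69.51/EI
  span QR: point load 123 at a = 2.13: Pab(L + b)/(6LEI) = 62.34/EI
  span QR: point load 127 at a = 0.64: Pab(L + b)/(6LEI) = 62.42/EI
  relative rotation θ_0 = (376.4 + 124.8)/EI = 501.1/EI
A unit hogging moment at Q produces rotation L₁/(3EI) + L₂/(3EI) = 3.133/EI.
Slope continuity at Q: θ_0 = M_Q·3.133/EI, so M_Q = 501.1/3.133 = 159.9 kN·m (hogging).
Span QR, ΣM about R: R_Q^{QR}·3.2 = 456.7 + 159.9, so R_Q^{QR} = 192.7 kN and R_R = 250 − 192.7 = 57.29 kN.

R_R = 57.29 kN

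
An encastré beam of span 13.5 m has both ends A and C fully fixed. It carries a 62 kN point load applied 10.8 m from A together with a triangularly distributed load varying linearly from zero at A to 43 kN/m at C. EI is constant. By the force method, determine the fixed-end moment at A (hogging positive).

M_A = 288 kN·m

Release both end moments; the primary structure is a simply-supported span AC with redundants M_A and M_C.
Simple-span end rotations at A and C under the given loads:
  at A: point load 62 at a = 10.8: Pab(L + b)/(6LEI) = 361.6/EI
  at C: point load 62 at a = 10.8: Pab(L + a)/(6LEI) = 542.4/EI
  at A: triangular load, peak 43: 7w₀L³/(360EI) = 2057/EI
  at C: triangular load, peak 43: w₀L³/(45EI) = 2351/EI
  θ_A0 = 2419/EI,  θ_C0 = 2893/EI
Flexibility coefficients: a unit moment at one end gives L/(3EI) there and L/(6EI) at the far end, so f₁₁ = f₂₂ = 4.5/EI and f₁₂ = f₂₁ = 2.25/EI.
Compatibility — zero rotation at each built-in end:
  4.5 M_A + 2.25 M_C = 2419
  2.25 M_A + 4.5 M_C = 2893
Solving the pair gives M_A = 288 kN·m and M_C = 499 kN·m (hogging).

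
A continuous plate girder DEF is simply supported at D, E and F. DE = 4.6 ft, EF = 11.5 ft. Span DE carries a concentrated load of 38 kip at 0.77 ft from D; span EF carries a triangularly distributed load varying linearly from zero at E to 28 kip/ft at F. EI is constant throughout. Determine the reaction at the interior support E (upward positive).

R_E = 108.2 kip

Insert a hinge at E; M_E is the redundant, and each span becomes simply supported.
Discontinuity in slope at E on the released structure — sum the simple-span end rotations:
  span DE: point load 38 at a = 0.77: Pab(L + a)/(6LEI) = 21.8/EI
  span EF: triangular load, peak 28: 7w₀L³/(360EI) = 828/EI
  relative rotation θ_0 = (21.8 + 828)/EI = 849.8/EI
A unit hogging moment at E produces rotation L₁/(3EI) + L₂/(3EI) = 5.367/EI.
Compatibility: M_E·(L₁+L₂)/(3EI) = θ_0, giving M_E = 158.4 kip·ft (hogging).
Span DE, ΣM about D with M_E applied at E: R_E^{DE}·4.6 = 29.26 + 158.4, so R_E^{DE} = 40.79 kip and R_D = 38 − 40.79 = -2.786 kip.
Span EF, ΣM about F: R_E^{EF}·11.5 = 617.2 + 158.4, so R_E^{EF} = 67.44 kip and R_F = 161 − 67.44 = 93.56 kip.
R_E = 40.79 + 67.44 = 108.2 kip.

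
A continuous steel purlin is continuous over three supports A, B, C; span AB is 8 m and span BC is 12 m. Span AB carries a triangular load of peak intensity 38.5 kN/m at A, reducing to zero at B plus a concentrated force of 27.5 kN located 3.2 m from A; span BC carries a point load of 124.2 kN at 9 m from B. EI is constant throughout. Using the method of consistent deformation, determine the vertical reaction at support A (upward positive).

Insert a hinge at B; M_B is the redundant, and each span becomes simply supported.
Discontinuity in slope at B on the released structure — sum the simple-span end rotations:
  span AB: triangular load, peak 38.5: 7w₀L³/(360EI) = 383.3/EI
  span AB: point load 27.5 at a = 3.2: Pab(L + a)/(6LEI) = 98.56/EI
  span BC: point load 124.2 at a = 9: Pab(L + b)/(6LEI) = 698.6/EI
  relative rotation θ_0 = (481.8 + 698.6)/EI = 1180/EI
A unit hogging moment at B produces rotation L₁/(3EI) + L₂/(3EI) = 6.667/EI.
Compatibility: M_B·(L₁+L₂)/(3EI) = θ_0, giving M_B = 177.1 kN·m (hogging).
Span AB, ΣM about A with M_B applied at B: R_B^{AB}·8 = 498.7 + 177.1, so R_B^{AB} = 84.47 kN and R_A = 181.5 − 84.47 = 97.03 kN.

R_A = 97.03 kN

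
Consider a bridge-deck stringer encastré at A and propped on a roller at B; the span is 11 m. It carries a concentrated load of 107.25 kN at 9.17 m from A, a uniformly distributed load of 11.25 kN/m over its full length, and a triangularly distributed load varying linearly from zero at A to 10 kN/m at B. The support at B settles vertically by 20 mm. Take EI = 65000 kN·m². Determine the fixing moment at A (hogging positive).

M_A = 368.4 kN·m

Choose R_B as the redundant. The primary structure is the cantilever fixed at A.
Deflection at B on the released cantilever, summing each load's contribution:
  point load 107.25 at a = 9.17: Pa²(3L − a)/(6EI) = 35819/EI
  UDL 11.25: wL⁴/(8EI) = 20589/EI
  triangular load, peak 10 at the free end: 11w₀L⁴/(120EI) = 13421/EI
  δ_0 = 69828/EI
Tip deflection under a unit load at B: L³/(3EI) = 443.7/EI.
With EI = 65000 kN·m²: δ_0 = 1.0743 m and δ_{BB} = 0.006826 m/kN.
Compatibility — the beam at B must follow the support down by 0.02 m: δ_0 − R_B·δ_{BB} = 0.02, so R_B = (1.0743 − 0.02)/0.006826 = 154.5 kN.
Moment equilibrium about A: M_A = Σ(load moments about A) − R_B·L = 2067 − 154.5×11 = 368.4 kN·m.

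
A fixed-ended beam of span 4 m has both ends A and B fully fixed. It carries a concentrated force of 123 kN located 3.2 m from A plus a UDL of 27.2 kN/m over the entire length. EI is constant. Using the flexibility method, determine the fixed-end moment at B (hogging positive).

Release both end moments; the primary structure is a simply-supported span AB with redundants M_A and M_B.
End rotations of the released simple span under the applied load (×1/EI):
  at A: point load 123 at a = 3.2: Pab(L + b)/(6LEI) = 62.98/EI
  at B: point load 123 at a = 3.2: Pab(L + a)/(6LEI) = 94.46/EI
  at A: UDL 27.2: wL³/(24EI) = 72.53/EI
  at B: UDL 27.2: wL³/(24EI) = 72.53/EI
  θ_A0 = 135.5/EI,  θ_B0 = 167/EI
Flexibility coefficients: a unit moment at one end gives L/(3EI) there and L/(6EI) at the far end, so f₁₁ = f₂₂ = 1.333/EI and f₁₂ = f₂₁ = 0.6667/EI.
Compatibility — zero rotation at each built-in end:
  1.333 M_A + 0.6667 M_B = 135.5
  0.6667 M_A + 1.333 M_B = 167
Solving the pair gives M_A = 52.01 kN·m and M_B = 99.24 kN·m (hogging).

M_B = 99.24 kN·m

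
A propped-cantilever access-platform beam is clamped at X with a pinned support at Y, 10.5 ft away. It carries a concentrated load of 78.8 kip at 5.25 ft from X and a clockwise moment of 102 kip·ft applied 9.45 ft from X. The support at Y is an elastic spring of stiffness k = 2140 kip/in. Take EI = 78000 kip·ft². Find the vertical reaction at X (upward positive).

Take the reaction at Y as the redundant and release it; the primary structure is a cantilever fixed at X.
Downward deflection at the released point Y due to the loads:
  point load 78.8 at a = 5.25: Pa²(3L − a)/(6EI) = 9502/EI
  clockwise couple 102 at a = 9.45: M₀a(2L − a)/(2EI) = 5567/EI
  δ_0 = 15069/EI
Tip deflection under a unit load at Y: L³/(3EI) = 385.9/EI.
With EI = 78000 kip·ft²: δ_0 = 0.19319 ft and δ_{YY} = 0.004947 ft/kip.
Compatibility — the spring shortens by R_Y/k under the reaction it provides: δ_0 − R_Y·δ_{YY} = R_Y/k. With 1/k = 1/(2140×12) ft/kip = 0.000039 ft/kip, R_Y = δ_0 / (δ_{YY} + 1/k) = 0.19319 / (0.004947 + 0.000039) = 38.75 kip.
Vertical equilibrium: R_X = ΣP − R_Y = 78.8 − 38.75 = 40.05 kip.

R_X = 40.05 kip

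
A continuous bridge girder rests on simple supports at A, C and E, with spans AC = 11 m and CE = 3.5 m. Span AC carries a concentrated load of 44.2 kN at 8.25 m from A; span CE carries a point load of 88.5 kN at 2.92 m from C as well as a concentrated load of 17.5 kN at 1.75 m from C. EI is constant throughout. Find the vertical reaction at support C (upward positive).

R_C = 82.67 kN

Insert a hinge at C; M_C is the redundant, and each span becomes simply supported.
Discontinuity in slope at C on the released structure — sum the simple-span end rotations:
  span AC: point load 44.2 at a = 8.25: Pab(L + a)/(6LEI) = 292.5/EI
  span CE: point load 88.5 at a = 2.92: Pab(L + b)/(6LEI) = 29.12/EI
  span CE: point load 17.5 at a = 1.75: Pab(L + b)/(6LEI) = 13.4/EI
  relative rotation θ_0 = (292.5 + 42.52)/EI = 335/EI
A unit hogging moment at C produces rotation L₁/(3EI) + L₂/(3EI) = 4.833/EI.
Compatibility: M_C·(L₁+L₂)/(3EI) = θ_0, giving M_C = 69.31 kN·m (hogging).
Span AC, ΣM about A with M_C applied at C: R_C^{AC}·11 = 364.6 + 69.31, so R_C^{AC} = 39.45 kN and R_A = 44.2 − 39.45 = 4.749 kN.
Span CE, ΣM about E: R_C^{CE}·3.5 = 81.95 + 69.31, so R_C^{CE} = 43.22 kN and R_E = 106 − 43.22 = 62.78 kN.
R_C = 39.45 + 43.22 = 82.67 kN.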